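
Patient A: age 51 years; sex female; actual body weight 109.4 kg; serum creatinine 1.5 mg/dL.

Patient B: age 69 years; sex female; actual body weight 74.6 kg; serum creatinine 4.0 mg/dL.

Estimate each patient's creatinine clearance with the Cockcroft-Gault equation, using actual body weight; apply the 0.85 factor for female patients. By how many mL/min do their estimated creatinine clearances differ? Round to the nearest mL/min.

Patient A: CrCl = (140 − 51) × 109.4 / (72 × 1.5) × 0.85 = 9736.6 / 108.00 × 0.85 ≈ 76.6 mL/min
Patient B: CrCl = (140 − 69) × 74.6 / (72 × 4) × 0.85 = 5296.6 / 288.00 × 0.85 ≈ 15.6 mL/min
|76.6 − 15.6| = 61.0 mL/min

61 mL/min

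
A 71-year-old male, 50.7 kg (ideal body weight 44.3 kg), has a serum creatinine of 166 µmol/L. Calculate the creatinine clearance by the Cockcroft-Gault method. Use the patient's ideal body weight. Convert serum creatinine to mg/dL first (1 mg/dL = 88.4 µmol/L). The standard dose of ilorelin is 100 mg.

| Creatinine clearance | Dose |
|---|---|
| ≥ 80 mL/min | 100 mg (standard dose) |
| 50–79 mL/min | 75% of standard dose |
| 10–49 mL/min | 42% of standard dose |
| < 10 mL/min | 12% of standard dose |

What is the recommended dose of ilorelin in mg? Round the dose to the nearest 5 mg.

40 mg

SCr = 166 / 88.4 = 1.878 mg/dL
CrCl = (140 − 71) × 44.3 / (72 × 1.878) = 3056.7 / 135.22 ≈ 22.6 mL/min
CrCl ≈ 23 mL/min → bracket 10–49 mL/min.
42% of 100 mg = 42 mg → 40 mg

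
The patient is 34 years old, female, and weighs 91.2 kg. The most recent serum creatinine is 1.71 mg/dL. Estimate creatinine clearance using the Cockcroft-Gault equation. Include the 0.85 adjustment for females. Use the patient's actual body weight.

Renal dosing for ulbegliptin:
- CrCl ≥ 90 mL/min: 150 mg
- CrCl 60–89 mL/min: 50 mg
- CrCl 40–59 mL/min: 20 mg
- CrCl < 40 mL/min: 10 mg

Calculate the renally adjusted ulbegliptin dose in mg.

50 mg

CrCl = (140 − 34) × 91.2 / (72 × 1.71) × 0.85 = 9667.2 / 123.12 × 0.85 ≈ 66.7 mL/min
CrCl ≈ 67 mL/min → bracket 60–89 mL/min.
Dose for this bracket: 50 mg.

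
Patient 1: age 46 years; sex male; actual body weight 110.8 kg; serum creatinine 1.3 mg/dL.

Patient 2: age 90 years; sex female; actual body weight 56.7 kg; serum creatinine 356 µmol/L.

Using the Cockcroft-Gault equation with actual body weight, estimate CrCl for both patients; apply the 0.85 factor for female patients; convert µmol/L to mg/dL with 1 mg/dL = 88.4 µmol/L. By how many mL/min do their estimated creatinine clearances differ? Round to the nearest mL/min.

Patient 1: CrCl = (140 − 46) × 110.8 / (72 × 1.3) = 10415.2 / 93.60 ≈ 111.3 mL/min
Patient 2: SCr = 356 / 88.4 = 4.027 mg/dL
Patient 2: CrCl = (140 − 90) × 56.7 / (72 × 4.027) × 0.85 = 2835.0 / 289.94 × 0.85 ≈ 8.3 mL/min
|111.3 − 8.3| = 103.0 mL/min

103 mL/min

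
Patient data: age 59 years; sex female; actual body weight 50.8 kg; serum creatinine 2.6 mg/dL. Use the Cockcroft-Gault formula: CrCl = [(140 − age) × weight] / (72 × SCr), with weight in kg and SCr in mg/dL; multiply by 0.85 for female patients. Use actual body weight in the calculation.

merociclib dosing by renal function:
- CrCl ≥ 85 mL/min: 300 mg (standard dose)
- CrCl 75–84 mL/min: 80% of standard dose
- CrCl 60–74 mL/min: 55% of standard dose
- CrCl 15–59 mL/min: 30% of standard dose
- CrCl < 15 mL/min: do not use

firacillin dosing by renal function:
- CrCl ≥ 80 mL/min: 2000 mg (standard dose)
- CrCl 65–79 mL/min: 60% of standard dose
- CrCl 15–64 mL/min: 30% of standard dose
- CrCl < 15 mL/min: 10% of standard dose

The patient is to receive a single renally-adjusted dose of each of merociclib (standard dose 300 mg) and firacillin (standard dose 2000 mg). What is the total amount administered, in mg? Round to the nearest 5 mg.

CrCl = (140 − 59) × 50.8 / (72 × 2.6) × 0.85 = 4114.8 / 187.20 × 0.85 ≈ 18.7 mL/min
CrCl ≈ 19 mL/min.
merociclib: 15–59 mL/min → 30% of 300 mg = 90 mg.
firacillin: 15–64 mL/min → 30% of 2000 mg = 600 mg.
Total = 90 + 600 = 690 mg.

690 mg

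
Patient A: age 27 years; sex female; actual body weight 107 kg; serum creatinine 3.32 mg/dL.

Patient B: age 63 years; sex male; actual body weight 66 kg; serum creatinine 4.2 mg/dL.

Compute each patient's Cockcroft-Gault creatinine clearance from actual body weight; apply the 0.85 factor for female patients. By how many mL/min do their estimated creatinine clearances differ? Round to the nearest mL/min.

Patient A: CrCl = (140 − 27) × 107 / (72 × 3.32) × 0.85 = 12091.0 / 239.04 × 0.85 ≈ 43.0 mL/min
Patient B: CrCl = (140 − 63) × 66 / (72 × 4.2) = 5082.0 / 302.40 ≈ 16.8 mL/min
|43.0 − 16.8| = 26.2 mL/min

26 mL/min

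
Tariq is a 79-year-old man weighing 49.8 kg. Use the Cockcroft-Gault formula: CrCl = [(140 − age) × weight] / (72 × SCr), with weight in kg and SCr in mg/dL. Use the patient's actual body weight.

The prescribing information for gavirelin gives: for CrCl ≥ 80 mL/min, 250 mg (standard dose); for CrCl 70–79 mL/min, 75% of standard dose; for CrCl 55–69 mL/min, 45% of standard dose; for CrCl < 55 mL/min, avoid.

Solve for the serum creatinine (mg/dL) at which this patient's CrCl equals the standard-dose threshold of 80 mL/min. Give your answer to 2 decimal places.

Standard dose requires CrCl ≥ 80 mL/min.
Set (140 − 79) × 49.8 / (72 × SCr) = 80
SCr = (140 − 79) × 49.8 / (72 × 80) = 0.527 mg/dL

0.53 mg/dL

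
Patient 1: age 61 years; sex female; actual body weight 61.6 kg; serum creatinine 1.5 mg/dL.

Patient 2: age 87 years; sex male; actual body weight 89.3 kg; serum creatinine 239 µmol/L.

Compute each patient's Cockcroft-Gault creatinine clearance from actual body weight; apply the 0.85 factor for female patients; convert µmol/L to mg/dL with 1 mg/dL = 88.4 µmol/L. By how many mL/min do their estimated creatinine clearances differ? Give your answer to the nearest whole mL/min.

14 mL/min

Patient 1: CrCl = (140 − 61) × 61.6 / (72 × 1.5) × 0.85 = 4866.4 / 108.00 × 0.85 ≈ 38.3 mL/min
Patient 2: SCr = 239 / 88.4 = 2.704 mg/dL
Patient 2: CrCl = (140 − 87) × 89.3 / (72 × 2.704) = 4732.9 / 194.69 ≈ 24.3 mL/min
|38.3 − 24.3| = 14.0 mL/min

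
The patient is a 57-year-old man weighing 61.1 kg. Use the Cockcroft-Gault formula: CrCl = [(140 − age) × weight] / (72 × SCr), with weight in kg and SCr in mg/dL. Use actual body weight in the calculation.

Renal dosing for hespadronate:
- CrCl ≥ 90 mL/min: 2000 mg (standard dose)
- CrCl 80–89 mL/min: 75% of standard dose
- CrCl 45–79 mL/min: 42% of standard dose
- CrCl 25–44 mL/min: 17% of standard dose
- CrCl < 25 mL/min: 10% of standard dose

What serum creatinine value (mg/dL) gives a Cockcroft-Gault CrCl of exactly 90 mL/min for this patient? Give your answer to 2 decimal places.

Standard dose requires CrCl ≥ 90 mL/min.
Set (140 − 57) × 61.1 / (72 × SCr) = 90
SCr = (140 − 57) × 61.1 / (72 × 90) = 0.783 mg/dL

0.78 mg/dL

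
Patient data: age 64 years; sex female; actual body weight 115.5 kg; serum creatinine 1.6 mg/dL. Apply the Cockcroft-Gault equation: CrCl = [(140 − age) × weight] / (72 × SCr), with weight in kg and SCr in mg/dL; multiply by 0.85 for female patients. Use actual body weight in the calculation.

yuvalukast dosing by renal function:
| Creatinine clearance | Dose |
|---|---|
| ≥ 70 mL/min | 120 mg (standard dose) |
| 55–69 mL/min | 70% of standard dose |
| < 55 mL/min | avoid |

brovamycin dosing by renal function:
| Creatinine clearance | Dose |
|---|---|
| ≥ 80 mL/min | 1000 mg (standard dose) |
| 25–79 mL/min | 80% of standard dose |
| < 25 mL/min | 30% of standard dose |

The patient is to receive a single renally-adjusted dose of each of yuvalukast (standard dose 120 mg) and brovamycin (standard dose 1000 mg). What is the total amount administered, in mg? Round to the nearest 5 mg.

CrCl = (140 − 64) × 115.5 / (72 × 1.6) × 0.85 = 8778.0 / 115.20 × 0.85 ≈ 64.8 mL/min
CrCl ≈ 65 mL/min.
yuvalukast: 55–69 mL/min → 70% of 120 mg = 84 mg.
brovamycin: 25–79 mL/min → 80% of 1000 mg = 800 mg.
Total = 84 + 800 = 884 mg.

885 mg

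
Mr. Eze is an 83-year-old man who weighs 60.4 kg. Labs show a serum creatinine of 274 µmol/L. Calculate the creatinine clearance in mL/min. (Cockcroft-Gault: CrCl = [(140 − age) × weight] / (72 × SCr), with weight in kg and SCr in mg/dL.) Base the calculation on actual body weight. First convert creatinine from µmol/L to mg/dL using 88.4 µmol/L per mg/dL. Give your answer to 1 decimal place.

SCr = 274 / 88.4 = 3.1 mg/dL
CrCl = (140 − 83) × 60.4 / (72 × 3.1) = 3442.8 / 223.20 ≈ 15.4 mL/min

15.4 mL/min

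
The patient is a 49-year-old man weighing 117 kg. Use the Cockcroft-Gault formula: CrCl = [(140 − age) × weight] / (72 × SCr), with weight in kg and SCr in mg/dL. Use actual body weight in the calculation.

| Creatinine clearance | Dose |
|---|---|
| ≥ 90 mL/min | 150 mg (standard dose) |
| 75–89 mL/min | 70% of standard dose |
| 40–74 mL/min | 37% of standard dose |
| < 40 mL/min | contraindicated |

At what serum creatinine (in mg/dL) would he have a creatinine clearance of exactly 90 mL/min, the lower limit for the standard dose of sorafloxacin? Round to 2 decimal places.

Standard dose requires CrCl ≥ 90 mL/min.
Set (140 − 49) × 117 / (72 × SCr) = 90
SCr = (140 − 49) × 117 / (72 × 90) = 1.643 mg/dL

1.64 mg/dL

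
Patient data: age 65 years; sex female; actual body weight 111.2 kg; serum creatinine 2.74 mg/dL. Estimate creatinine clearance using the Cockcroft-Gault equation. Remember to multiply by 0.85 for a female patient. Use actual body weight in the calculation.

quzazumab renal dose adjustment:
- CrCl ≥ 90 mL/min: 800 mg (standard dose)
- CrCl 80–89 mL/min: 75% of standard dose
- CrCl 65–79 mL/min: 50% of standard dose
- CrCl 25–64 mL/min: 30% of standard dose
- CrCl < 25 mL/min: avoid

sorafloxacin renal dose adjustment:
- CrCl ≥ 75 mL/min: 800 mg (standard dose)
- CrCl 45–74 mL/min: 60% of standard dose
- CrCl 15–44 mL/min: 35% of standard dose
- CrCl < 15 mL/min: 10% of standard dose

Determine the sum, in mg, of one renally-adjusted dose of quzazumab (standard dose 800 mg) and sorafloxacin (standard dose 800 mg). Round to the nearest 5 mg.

520 mg

CrCl = (140 − 65) × 111.2 / (72 × 2.74) × 0.85 = 8340.0 / 197.28 × 0.85 ≈ 35.9 mL/min
CrCl ≈ 36 mL/min.
quzazumab: 25–64 mL/min → 30% of 800 mg = 240 mg.
sorafloxacin: 15–44 mL/min → 35% of 800 mg = 280 mg.
Total = 240 + 280 = 520 mg.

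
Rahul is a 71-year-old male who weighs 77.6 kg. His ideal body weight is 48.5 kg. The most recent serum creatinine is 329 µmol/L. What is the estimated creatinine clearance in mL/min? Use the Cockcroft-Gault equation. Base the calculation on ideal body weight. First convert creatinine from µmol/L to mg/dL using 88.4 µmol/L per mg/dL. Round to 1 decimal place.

SCr = 329 / 88.4 = 3.722 mg/dL
CrCl = (140 − 71) × 48.5 / (72 × 3.722) = 3346.5 / 267.98 ≈ 12.5 mL/min

12.5 mL/min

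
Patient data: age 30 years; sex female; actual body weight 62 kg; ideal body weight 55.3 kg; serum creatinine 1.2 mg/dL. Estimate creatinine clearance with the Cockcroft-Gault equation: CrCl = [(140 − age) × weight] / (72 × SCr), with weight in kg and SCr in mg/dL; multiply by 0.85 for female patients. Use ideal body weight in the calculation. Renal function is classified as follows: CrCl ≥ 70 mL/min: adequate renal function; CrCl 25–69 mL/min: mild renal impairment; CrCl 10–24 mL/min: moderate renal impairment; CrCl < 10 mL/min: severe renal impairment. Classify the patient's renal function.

CrCl = (140 − 30) × 55.3 / (72 × 1.2) × 0.85 = 6083.0 / 86.40 × 0.85 ≈ 59.8 mL/min
60 mL/min falls in the 'mild renal impairment' range.

mild renal impairment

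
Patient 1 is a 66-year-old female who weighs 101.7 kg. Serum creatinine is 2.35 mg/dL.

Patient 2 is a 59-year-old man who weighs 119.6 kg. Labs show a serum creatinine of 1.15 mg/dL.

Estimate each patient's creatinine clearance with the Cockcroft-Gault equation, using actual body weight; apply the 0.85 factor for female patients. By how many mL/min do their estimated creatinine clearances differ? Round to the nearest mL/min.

Patient 1: CrCl = (140 − 66) × 101.7 / (72 × 2.35) × 0.85 = 7525.8 / 169.20 × 0.85 ≈ 37.8 mL/min
Patient 2: CrCl = (140 − 59) × 119.6 / (72 × 1.15) = 9687.6 / 82.80 ≈ 117.0 mL/min
|37.8 − 117.0| = 79.2 mL/min

79 mL/min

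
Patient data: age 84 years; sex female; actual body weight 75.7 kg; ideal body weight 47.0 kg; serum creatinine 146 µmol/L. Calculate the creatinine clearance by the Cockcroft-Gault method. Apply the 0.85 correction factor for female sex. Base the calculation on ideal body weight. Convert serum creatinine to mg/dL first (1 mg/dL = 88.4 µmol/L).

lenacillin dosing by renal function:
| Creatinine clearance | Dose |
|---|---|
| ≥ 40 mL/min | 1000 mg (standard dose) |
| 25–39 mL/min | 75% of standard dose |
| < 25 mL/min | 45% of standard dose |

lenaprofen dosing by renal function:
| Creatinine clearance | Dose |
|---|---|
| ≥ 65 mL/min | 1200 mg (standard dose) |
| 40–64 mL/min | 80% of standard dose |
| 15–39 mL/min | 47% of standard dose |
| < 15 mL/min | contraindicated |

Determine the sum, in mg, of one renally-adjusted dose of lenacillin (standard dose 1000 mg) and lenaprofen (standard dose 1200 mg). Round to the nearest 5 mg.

1015 mg

SCr = 146 / 88.4 = 1.652 mg/dL
CrCl = (140 − 84) × 47 / (72 × 1.652) × 0.85 = 2632.0 / 118.94 × 0.85 ≈ 18.8 mL/min
CrCl ≈ 19 mL/min.
lenacillin: < 25 mL/min → 45% of 1000 mg = 450 mg.
lenaprofen: 15–39 mL/min → 47% of 1200 mg = 564 mg.
Total = 450 + 564 = 1014 mg.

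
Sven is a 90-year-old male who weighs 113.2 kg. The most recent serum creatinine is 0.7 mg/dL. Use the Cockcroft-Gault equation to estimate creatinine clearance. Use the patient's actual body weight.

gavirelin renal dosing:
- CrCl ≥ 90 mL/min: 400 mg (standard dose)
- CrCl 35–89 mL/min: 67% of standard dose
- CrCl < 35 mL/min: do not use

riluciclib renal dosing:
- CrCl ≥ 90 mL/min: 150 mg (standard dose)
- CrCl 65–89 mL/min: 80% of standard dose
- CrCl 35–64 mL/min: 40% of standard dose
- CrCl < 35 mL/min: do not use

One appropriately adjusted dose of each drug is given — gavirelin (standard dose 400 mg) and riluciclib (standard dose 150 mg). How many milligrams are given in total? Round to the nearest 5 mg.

550 mg

CrCl = (140 − 90) × 113.2 / (72 × 0.7) = 5660.0 / 50.40 ≈ 112.3 mL/min
CrCl ≈ 112 mL/min.
gavirelin: ≥ 90 mL/min → 100% of 400 mg = 400 mg.
riluciclib: ≥ 90 mL/min → 100% of 150 mg = 150 mg.
Total = 400 + 150 = 550 mg.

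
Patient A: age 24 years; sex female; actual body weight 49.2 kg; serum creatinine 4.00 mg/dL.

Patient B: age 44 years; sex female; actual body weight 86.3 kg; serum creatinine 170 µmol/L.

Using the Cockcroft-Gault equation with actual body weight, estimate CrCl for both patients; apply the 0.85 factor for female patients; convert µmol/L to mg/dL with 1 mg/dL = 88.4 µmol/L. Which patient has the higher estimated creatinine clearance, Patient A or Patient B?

Patient A: CrCl = (140 − 24) × 49.2 / (72 × 4) × 0.85 = 5707.2 / 288.00 × 0.85 ≈ 16.8 mL/min
Patient B: SCr = 170 / 88.4 = 1.923 mg/dL
Patient B: CrCl = (140 − 44) × 86.3 / (72 × 1.923) × 0.85 = 8284.8 / 138.46 × 0.85 ≈ 50.9 mL/min
16.8 vs 50.9 mL/min → Patient B is higher.

Patient B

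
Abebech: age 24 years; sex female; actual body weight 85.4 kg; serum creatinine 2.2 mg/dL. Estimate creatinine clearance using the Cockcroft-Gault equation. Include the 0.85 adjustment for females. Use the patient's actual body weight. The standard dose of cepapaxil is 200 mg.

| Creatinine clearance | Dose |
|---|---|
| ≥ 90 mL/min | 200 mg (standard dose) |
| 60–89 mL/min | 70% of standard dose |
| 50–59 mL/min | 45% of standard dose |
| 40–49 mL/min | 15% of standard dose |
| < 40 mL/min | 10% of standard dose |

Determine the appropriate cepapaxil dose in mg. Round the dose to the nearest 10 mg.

CrCl = (140 − 24) × 85.4 / (72 × 2.2) × 0.85 = 9906.4 / 158.40 × 0.85 ≈ 53.2 mL/min
CrCl ≈ 53 mL/min → bracket 50–59 mL/min.
45% of 200 mg = 90 mg

90 mg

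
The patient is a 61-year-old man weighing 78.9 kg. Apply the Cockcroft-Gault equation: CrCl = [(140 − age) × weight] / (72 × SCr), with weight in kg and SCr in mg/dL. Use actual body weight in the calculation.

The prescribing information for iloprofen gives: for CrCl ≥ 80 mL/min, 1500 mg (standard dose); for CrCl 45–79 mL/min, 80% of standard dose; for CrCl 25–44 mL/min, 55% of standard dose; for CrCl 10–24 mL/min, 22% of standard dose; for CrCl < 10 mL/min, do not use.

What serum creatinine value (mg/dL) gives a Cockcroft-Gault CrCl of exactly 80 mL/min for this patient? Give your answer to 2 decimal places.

Standard dose requires CrCl ≥ 80 mL/min.
Set (140 − 61) × 78.9 / (72 × SCr) = 80
SCr = (140 − 61) × 78.9 / (72 × 80) = 1.082 mg/dL

1.08 mg/dL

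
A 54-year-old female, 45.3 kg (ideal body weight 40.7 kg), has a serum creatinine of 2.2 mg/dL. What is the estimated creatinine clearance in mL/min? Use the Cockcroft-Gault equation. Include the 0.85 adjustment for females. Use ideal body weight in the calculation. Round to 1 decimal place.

CrCl = (140 − 54) × 40.7 / (72 × 2.2) × 0.85 = 3500.2 / 158.40 × 0.85 ≈ 18.8 mL/min

18.8 mL/min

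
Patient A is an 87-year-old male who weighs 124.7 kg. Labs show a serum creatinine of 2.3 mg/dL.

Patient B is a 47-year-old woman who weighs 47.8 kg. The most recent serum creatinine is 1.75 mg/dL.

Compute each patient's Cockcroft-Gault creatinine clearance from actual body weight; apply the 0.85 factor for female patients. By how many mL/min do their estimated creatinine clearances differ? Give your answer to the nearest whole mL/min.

Patient A: CrCl = (140 − 87) × 124.7 / (72 × 2.3) = 6609.1 / 165.60 ≈ 39.9 mL/min
Patient B: CrCl = (140 − 47) × 47.8 / (72 × 1.75) × 0.85 = 4445.4 / 126.00 × 0.85 ≈ 30.0 mL/min
|39.9 − 30.0| = 9.9 mL/min

10 mL/min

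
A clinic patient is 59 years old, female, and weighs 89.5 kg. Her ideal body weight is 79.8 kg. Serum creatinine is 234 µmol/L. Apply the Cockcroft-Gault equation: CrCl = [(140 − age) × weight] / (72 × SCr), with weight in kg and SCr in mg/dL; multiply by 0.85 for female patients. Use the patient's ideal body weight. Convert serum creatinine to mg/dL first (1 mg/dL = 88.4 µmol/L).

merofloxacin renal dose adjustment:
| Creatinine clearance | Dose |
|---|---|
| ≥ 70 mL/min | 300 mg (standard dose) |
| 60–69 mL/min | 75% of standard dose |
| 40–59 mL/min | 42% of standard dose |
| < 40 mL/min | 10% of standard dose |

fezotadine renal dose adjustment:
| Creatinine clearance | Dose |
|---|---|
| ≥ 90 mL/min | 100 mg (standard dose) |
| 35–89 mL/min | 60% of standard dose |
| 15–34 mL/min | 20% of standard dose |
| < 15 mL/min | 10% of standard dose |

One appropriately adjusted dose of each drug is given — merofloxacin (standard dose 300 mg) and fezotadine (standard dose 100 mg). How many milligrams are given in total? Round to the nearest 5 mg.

SCr = 234 / 88.4 = 2.647 mg/dL
CrCl = (140 − 59) × 79.8 / (72 × 2.647) × 0.85 = 6463.8 / 190.58 × 0.85 ≈ 28.8 mL/min
CrCl ≈ 29 mL/min.
merofloxacin: < 40 mL/min → 10% of 300 mg = 30 mg.
fezotadine: 15–34 mL/min → 20% of 100 mg = 20 mg.
Total = 30 + 20 = 50 mg.

50 mg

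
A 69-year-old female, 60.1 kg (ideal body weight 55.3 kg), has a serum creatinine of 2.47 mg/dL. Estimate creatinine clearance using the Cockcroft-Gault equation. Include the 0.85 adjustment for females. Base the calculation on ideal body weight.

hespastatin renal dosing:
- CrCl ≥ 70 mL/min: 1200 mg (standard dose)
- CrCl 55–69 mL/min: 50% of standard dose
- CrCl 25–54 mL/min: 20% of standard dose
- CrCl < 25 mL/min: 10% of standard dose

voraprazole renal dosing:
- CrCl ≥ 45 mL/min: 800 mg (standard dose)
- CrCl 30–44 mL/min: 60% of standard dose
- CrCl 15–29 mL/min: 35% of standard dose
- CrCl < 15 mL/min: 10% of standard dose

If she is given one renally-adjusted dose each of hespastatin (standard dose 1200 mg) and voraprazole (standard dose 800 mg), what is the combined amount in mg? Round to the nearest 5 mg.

400 mg

CrCl = (140 − 69) × 55.3 / (72 × 2.47) × 0.85 = 3926.3 / 177.84 × 0.85 ≈ 18.8 mL/min
CrCl ≈ 19 mL/min.
hespastatin: < 25 mL/min → 10% of 1200 mg = 120 mg.
voraprazole: 15–29 mL/min → 35% of 800 mg = 280 mg.
Total = 120 + 280 = 400 mg.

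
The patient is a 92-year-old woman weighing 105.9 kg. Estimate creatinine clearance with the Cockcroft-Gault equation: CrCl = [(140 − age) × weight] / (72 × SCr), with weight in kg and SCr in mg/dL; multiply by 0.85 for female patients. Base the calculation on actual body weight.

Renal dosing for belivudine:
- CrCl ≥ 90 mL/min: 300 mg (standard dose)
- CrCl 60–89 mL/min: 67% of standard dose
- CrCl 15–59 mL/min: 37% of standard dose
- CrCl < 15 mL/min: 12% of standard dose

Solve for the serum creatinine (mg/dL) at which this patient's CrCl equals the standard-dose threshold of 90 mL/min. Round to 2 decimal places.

Standard dose requires CrCl ≥ 90 mL/min.
Set (140 − 92) × 105.9 × 0.85 / (72 × SCr) = 90
SCr = (140 − 92) × 105.9 × 0.85 / (72 × 90) = 0.667 mg/dL

0.67 mg/dL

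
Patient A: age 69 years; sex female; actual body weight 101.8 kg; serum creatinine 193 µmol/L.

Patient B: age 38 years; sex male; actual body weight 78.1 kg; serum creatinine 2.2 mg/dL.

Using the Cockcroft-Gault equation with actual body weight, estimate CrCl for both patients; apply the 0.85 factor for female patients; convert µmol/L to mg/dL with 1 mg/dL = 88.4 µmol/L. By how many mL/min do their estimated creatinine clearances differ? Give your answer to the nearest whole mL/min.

Patient A: SCr = 193 / 88.4 = 2.183 mg/dL
Patient A: CrCl = (140 − 69) × 101.8 / (72 × 2.183) × 0.85 = 7227.8 / 157.18 × 0.85 ≈ 39.1 mL/min
Patient B: CrCl = (140 − 38) × 78.1 / (72 × 2.2) = 7966.2 / 158.40 ≈ 50.3 mL/min
|39.1 − 50.3| = 11.2 mL/min

11 mL/min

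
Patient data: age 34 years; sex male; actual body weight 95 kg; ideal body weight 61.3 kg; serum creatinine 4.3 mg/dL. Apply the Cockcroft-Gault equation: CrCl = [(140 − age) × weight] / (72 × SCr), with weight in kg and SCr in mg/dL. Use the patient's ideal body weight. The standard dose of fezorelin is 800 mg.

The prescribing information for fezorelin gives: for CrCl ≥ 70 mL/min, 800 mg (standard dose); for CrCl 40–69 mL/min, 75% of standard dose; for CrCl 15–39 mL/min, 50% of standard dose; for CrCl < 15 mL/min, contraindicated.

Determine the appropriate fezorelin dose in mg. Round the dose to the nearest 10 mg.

CrCl = (140 − 34) × 61.3 / (72 × 4.3) = 6497.8 / 309.60 ≈ 21.0 mL/min
CrCl ≈ 21 mL/min → bracket 15–39 mL/min.
50% of 800 mg = 400 mg

400 mg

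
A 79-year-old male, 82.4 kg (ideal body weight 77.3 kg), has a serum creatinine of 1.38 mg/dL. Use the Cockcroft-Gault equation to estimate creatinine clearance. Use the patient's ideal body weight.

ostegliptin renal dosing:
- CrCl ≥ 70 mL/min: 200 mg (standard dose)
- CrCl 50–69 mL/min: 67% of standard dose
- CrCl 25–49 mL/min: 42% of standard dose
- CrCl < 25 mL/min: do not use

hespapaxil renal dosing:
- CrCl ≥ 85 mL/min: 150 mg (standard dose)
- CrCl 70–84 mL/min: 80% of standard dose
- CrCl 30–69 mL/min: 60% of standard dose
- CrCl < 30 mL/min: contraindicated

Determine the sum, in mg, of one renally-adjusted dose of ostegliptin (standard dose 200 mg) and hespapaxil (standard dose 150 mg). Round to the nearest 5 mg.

CrCl = (140 − 79) × 77.3 / (72 × 1.38) = 4715.3 / 99.36 ≈ 47.5 mL/min
CrCl ≈ 47 mL/min.
ostegliptin: 25–49 mL/min → 42% of 200 mg = 84 mg.
hespapaxil: 30–69 mL/min → 60% of 150 mg = 90 mg.
Total = 84 + 90 = 174 mg.

175 mg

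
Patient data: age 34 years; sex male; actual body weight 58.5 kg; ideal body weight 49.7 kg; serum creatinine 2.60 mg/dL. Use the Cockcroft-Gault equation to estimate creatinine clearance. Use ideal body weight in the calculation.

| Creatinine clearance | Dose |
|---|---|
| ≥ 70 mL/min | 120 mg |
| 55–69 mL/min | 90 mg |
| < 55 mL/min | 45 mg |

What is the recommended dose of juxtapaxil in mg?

CrCl = (140 − 34) × 49.7 / (72 × 2.6) = 5268.2 / 187.20 ≈ 28.1 mL/min
CrCl ≈ 28 mL/min → bracket < 55 mL/min.
Dose for this bracket: 45 mg.

45 mg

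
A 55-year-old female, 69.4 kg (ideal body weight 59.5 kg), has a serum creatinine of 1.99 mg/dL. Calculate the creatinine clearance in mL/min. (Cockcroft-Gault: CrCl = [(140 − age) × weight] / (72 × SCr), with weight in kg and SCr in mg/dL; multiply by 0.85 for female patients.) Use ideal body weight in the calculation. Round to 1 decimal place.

30.0 mL/min

CrCl = (140 − 55) × 59.5 / (72 × 1.99) × 0.85 = 5057.5 / 143.28 × 0.85 ≈ 30.0 mL/min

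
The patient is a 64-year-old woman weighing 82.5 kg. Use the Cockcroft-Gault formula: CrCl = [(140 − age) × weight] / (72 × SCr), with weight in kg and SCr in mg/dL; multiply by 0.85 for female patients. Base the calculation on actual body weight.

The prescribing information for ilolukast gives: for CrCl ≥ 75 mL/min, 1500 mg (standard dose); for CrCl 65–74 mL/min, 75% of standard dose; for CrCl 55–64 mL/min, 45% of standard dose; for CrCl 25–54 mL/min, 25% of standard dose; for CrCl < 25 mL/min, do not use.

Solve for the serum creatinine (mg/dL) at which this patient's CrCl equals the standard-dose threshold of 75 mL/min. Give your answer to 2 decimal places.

0.99 mg/dL

Standard dose requires CrCl ≥ 75 mL/min.
Set (140 − 64) × 82.5 × 0.85 / (72 × SCr) = 75
SCr = (140 − 64) × 82.5 × 0.85 / (72 × 75) = 0.987 mg/dL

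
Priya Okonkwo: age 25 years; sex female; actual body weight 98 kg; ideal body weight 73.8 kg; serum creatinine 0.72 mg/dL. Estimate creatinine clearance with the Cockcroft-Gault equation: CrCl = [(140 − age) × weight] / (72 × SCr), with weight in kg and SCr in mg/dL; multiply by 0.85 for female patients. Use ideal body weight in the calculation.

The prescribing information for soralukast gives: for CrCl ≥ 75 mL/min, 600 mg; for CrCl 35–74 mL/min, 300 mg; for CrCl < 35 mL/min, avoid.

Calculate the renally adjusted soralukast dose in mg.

600 mg

CrCl = (140 − 25) × 73.8 / (72 × 0.72) × 0.85 = 8487.0 / 51.84 × 0.85 ≈ 139.2 mL/min
CrCl ≈ 139 mL/min → bracket ≥ 75 mL/min.
Dose for this bracket: 600 mg.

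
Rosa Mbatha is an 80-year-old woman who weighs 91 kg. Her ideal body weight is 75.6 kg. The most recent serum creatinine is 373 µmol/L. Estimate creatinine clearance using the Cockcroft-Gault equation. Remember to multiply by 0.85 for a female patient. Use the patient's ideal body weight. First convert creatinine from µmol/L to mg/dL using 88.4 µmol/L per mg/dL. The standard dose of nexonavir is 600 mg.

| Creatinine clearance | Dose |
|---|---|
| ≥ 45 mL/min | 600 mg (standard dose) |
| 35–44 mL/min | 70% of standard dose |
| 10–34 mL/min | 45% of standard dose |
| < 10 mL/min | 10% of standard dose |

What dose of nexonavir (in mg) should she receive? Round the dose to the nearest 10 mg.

SCr = 373 / 88.4 = 4.219 mg/dL
CrCl = (140 − 80) × 75.6 / (72 × 4.219) × 0.85 = 4536.0 / 303.77 × 0.85 ≈ 12.7 mL/min
CrCl ≈ 13 mL/min → bracket 10–34 mL/min.
45% of 600 mg = 270 mg

270 mg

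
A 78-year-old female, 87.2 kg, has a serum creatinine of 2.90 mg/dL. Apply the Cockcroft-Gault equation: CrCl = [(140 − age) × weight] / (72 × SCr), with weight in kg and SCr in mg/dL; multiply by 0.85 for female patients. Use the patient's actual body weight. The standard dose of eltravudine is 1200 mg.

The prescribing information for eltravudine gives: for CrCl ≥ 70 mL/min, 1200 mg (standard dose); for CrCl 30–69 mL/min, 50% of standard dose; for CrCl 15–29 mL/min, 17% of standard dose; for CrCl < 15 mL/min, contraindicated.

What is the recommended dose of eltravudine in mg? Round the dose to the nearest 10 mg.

CrCl = (140 − 78) × 87.2 / (72 × 2.9) × 0.85 = 5406.4 / 208.80 × 0.85 ≈ 22.0 mL/min
CrCl ≈ 22 mL/min → bracket 15–29 mL/min.
17% of 1200 mg = 204 mg → 200 mg

200 mg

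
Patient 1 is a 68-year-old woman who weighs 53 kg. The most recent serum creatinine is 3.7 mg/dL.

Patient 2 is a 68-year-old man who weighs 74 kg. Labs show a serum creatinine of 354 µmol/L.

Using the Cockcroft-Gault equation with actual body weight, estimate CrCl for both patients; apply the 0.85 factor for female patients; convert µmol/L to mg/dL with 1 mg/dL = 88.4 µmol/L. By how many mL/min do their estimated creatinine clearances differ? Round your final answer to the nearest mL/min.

6 mL/min

Patient 1: CrCl = (140 − 68) × 53 / (72 × 3.7) × 0.85 = 3816.0 / 266.40 × 0.85 ≈ 12.2 mL/min
Patient 2: SCr = 354 / 88.4 = 4.005 mg/dL
Patient 2: CrCl = (140 − 68) × 74 / (72 × 4.005) = 5328.0 / 288.36 ≈ 18.5 mL/min
|12.2 − 18.5| = 6.3 mL/min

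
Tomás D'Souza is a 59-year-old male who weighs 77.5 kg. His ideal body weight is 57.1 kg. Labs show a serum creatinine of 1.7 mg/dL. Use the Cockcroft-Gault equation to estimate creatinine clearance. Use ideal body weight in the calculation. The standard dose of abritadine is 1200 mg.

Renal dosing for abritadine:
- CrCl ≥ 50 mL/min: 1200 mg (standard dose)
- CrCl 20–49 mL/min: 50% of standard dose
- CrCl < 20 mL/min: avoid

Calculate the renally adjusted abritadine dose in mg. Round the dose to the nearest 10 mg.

600 mg

CrCl = (140 − 59) × 57.1 / (72 × 1.7) = 4625.1 / 122.40 ≈ 37.8 mL/min
CrCl ≈ 38 mL/min → bracket 20–49 mL/min.
50% of 1200 mg = 600 mg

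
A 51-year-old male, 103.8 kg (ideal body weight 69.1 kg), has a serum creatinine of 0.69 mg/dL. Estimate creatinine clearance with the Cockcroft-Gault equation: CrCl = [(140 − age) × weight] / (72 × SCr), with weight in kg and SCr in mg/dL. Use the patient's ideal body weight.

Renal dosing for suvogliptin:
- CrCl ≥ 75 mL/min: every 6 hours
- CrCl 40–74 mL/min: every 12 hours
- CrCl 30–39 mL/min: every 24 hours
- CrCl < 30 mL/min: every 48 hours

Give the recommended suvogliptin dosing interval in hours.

CrCl = (140 − 51) × 69.1 / (72 × 0.69) = 6149.9 / 49.68 ≈ 123.8 mL/min
CrCl ≈ 124 mL/min → bracket ≥ 75 mL/min → every 6 hours.

every 6 hours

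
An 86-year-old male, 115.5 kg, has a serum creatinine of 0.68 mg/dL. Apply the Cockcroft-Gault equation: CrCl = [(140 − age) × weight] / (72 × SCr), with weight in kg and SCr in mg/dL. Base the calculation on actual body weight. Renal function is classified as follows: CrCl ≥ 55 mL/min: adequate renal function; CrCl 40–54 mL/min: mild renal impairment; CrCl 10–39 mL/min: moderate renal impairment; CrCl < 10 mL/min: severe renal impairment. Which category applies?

CrCl = (140 − 86) × 115.5 / (72 × 0.68) = 6237.0 / 48.96 ≈ 127.4 mL/min
127 mL/min falls in the 'adequate renal function' range.

adequate renal function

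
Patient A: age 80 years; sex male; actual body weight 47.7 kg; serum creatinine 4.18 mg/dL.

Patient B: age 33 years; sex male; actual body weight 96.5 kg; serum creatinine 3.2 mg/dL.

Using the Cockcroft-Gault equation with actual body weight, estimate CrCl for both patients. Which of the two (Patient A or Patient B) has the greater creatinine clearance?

Patient A: CrCl = (140 − 80) × 47.7 / (72 × 4.18) = 2862.0 / 300.96 ≈ 9.5 mL/min
Patient B: CrCl = (140 − 33) × 96.5 / (72 × 3.2) = 10325.5 / 230.40 ≈ 44.8 mL/min
9.5 vs 44.8 mL/min → Patient B is higher.

Patient B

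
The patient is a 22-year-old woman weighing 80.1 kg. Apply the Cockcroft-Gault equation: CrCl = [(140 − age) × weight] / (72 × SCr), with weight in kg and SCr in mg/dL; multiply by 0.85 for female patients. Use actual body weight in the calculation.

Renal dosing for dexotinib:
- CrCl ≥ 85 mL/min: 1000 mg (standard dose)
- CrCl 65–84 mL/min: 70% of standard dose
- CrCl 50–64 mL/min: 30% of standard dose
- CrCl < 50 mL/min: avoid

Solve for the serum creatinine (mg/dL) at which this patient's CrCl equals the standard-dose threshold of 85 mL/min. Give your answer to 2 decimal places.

1.31 mg/dL

Standard dose requires CrCl ≥ 85 mL/min.
Set (140 − 22) × 80.1 × 0.85 / (72 × SCr) = 85
SCr = (140 − 22) × 80.1 × 0.85 / (72 × 85) = 1.313 mg/dL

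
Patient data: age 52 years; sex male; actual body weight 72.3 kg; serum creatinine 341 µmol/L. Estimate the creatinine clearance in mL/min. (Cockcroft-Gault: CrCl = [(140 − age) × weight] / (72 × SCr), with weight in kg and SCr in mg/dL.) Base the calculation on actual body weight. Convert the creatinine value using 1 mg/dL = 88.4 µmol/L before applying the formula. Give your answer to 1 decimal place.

22.9 mL/min

SCr = 341 / 88.4 = 3.857 mg/dL
CrCl = (140 − 52) × 72.3 / (72 × 3.857) = 6362.4 / 277.70 ≈ 22.9 mL/min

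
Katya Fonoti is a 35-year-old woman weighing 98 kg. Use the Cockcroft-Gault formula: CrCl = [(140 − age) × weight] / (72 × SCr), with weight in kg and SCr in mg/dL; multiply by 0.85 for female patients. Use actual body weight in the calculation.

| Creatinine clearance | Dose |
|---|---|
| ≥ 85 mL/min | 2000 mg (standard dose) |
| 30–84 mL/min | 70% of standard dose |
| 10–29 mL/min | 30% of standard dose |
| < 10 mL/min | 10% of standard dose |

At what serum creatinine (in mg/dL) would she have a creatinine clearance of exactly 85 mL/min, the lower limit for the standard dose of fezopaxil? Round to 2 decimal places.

Standard dose requires CrCl ≥ 85 mL/min.
Set (140 − 35) × 98 × 0.85 / (72 × SCr) = 85
SCr = (140 − 35) × 98 × 0.85 / (72 × 85) = 1.429 mg/dL

1.43 mg/dL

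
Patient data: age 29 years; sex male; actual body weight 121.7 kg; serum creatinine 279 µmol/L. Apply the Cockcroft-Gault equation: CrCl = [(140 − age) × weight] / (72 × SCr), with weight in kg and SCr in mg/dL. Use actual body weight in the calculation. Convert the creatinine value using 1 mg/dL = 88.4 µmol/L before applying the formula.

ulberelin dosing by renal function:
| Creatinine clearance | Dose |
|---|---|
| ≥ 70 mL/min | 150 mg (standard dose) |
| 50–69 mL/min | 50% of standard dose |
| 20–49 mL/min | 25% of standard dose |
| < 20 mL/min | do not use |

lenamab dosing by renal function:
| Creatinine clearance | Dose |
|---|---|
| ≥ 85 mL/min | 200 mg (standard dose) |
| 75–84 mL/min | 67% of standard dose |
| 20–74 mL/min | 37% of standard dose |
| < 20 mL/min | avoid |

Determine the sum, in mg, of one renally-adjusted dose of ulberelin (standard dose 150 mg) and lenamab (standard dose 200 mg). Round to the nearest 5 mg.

150 mg

SCr = 279 / 88.4 = 3.156 mg/dL
CrCl = (140 − 29) × 121.7 / (72 × 3.156) = 13508.7 / 227.23 ≈ 59.4 mL/min
CrCl ≈ 59 mL/min.
ulberelin: 50–69 mL/min → 50% of 150 mg = 75 mg.
lenamab: 20–74 mL/min → 37% of 200 mg = 74 mg.
Total = 75 + 74 = 149 mg.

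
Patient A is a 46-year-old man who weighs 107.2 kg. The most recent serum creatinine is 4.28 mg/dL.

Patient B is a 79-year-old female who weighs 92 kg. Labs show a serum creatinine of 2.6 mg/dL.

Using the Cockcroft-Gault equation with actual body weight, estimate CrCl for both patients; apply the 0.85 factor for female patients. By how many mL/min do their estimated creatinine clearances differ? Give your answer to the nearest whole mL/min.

Patient A: CrCl = (140 − 46) × 107.2 / (72 × 4.28) = 10076.8 / 308.16 ≈ 32.7 mL/min
Patient B: CrCl = (140 − 79) × 92 / (72 × 2.6) × 0.85 = 5612.0 / 187.20 × 0.85 ≈ 25.5 mL/min
|32.7 − 25.5| = 7.2 mL/min

7 mL/min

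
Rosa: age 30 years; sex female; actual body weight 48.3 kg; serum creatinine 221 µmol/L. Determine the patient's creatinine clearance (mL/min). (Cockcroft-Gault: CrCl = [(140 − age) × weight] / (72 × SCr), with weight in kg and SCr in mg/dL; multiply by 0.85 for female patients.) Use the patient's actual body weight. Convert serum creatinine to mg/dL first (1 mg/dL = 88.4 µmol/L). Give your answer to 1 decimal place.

25.1 mL/min

SCr = 221 / 88.4 = 2.5 mg/dL
CrCl = (140 − 30) × 48.3 / (72 × 2.5) × 0.85 = 5313.0 / 180.00 × 0.85 ≈ 25.1 mL/min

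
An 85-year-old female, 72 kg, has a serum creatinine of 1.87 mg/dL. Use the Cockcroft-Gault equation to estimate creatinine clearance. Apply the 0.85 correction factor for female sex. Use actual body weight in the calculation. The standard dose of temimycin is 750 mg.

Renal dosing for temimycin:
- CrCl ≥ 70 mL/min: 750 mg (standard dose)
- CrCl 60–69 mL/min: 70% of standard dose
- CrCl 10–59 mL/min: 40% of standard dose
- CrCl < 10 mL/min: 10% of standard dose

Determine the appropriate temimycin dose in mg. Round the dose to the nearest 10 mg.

300 mg

CrCl = (140 − 85) × 72 / (72 × 1.87) × 0.85 = 3960.0 / 134.64 × 0.85 ≈ 25.0 mL/min
CrCl ≈ 25 mL/min → bracket 10–59 mL/min.
40% of 750 mg = 300 mg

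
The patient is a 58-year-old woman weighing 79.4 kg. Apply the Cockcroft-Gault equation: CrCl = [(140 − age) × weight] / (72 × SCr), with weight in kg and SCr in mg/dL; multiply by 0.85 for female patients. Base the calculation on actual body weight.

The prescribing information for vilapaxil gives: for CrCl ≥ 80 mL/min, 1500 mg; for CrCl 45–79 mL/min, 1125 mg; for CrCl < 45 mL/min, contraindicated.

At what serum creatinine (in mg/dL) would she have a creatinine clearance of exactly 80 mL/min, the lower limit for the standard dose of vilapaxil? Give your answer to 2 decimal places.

0.96 mg/dL

Standard dose requires CrCl ≥ 80 mL/min.
Set (140 − 58) × 79.4 × 0.85 / (72 × SCr) = 80
SCr = (140 − 58) × 79.4 × 0.85 / (72 × 80) = 0.961 mg/dL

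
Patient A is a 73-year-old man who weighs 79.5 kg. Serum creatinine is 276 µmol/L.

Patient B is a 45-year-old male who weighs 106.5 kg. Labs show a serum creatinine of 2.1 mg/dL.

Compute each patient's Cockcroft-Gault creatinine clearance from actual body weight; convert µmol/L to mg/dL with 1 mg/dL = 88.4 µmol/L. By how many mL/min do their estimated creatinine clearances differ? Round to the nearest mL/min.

Patient A: SCr = 276 / 88.4 = 3.122 mg/dL
Patient A: CrCl = (140 − 73) × 79.5 / (72 × 3.122) = 5326.5 / 224.78 ≈ 23.7 mL/min
Patient B: CrCl = (140 − 45) × 106.5 / (72 × 2.1) = 10117.5 / 151.20 ≈ 66.9 mL/min
|23.7 − 66.9| = 43.2 mL/min

43 mL/min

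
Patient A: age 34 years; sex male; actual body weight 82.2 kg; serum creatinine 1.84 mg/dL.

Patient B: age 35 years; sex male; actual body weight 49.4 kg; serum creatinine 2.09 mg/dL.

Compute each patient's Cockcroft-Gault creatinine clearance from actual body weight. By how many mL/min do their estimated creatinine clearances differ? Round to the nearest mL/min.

Patient A: CrCl = (140 − 34) × 82.2 / (72 × 1.84) = 8713.2 / 132.48 ≈ 65.8 mL/min
Patient B: CrCl = (140 − 35) × 49.4 / (72 × 2.09) = 5187.0 / 150.48 ≈ 34.5 mL/min
|65.8 − 34.5| = 31.3 mL/min

31 mL/min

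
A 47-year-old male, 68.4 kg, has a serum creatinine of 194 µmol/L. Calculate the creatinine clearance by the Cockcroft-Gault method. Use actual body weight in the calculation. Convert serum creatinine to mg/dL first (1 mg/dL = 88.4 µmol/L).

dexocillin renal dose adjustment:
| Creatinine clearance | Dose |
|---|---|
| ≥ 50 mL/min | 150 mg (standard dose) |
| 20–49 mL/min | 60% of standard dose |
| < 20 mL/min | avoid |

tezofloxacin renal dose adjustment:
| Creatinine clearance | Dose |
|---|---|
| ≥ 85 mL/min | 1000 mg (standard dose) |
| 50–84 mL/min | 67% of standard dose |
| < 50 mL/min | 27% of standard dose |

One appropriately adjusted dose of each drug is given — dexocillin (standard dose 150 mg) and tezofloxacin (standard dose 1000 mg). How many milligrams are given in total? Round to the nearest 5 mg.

SCr = 194 / 88.4 = 2.195 mg/dL
CrCl = (140 − 47) × 68.4 / (72 × 2.195) = 6361.2 / 158.04 ≈ 40.3 mL/min
CrCl ≈ 40 mL/min.
dexocillin: 20–49 mL/min → 60% of 150 mg = 90 mg.
tezofloxacin: < 50 mL/min → 27% of 1000 mg = 270 mg.
Total = 90 + 270 = 360 mg.

360 mg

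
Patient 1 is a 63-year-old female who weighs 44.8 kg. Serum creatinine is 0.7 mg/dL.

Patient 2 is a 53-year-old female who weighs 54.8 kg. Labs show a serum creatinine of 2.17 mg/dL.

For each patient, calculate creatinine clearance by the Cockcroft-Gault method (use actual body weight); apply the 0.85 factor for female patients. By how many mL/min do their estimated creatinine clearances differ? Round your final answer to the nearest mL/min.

Patient 1: CrCl = (140 − 63) × 44.8 / (72 × 0.7) × 0.85 = 3449.6 / 50.40 × 0.85 ≈ 58.2 mL/min
Patient 2: CrCl = (140 − 53) × 54.8 / (72 × 2.17) × 0.85 = 4767.6 / 156.24 × 0.85 ≈ 25.9 mL/min
|58.2 − 25.9| = 32.3 mL/min

32 mL/min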